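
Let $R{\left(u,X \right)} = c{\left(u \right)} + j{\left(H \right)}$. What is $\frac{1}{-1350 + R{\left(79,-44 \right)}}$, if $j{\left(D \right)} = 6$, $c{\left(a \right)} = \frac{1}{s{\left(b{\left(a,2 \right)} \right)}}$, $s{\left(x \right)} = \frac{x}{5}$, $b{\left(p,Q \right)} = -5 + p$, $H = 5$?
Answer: $- \frac{74}{99451} \approx -0.00074408$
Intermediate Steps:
$s{\left(x \right)} = \frac{x}{5}$ ($s{\left(x \right)} = x \frac{1}{5} = \frac{x}{5}$)
$c{\left(a \right)} = \frac{1}{-1 + \frac{a}{5}}$ ($c{\left(a \right)} = \frac{1}{\frac{1}{5} \left(-5 + a\right)} = \frac{1}{-1 + \frac{a}{5}}$)
$R{\left(u,X \right)} = 6 + \frac{5}{-5 + u}$ ($R{\left(u,X \right)} = \frac{5}{-5 + u} + 6 = 6 + \frac{5}{-5 + u}$)
$\frac{1}{-1350 + R{\left(79,-44 \right)}} = \frac{1}{-1350 + \frac{-25 + 6 \cdot 79}{-5 + 79}} = \frac{1}{-1350 + \frac{-25 + 474}{74}} = \frac{1}{-1350 + \frac{1}{74} \cdot 449} = \frac{1}{-1350 + \frac{449}{74}} = \frac{1}{- \frac{99451}{74}} = - \frac{74}{99451}$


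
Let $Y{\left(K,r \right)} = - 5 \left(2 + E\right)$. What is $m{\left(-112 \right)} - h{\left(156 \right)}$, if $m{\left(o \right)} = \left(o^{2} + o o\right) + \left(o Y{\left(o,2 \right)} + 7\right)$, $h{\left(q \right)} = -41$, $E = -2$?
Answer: $25136$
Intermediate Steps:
$Y{\left(K,r \right)} = 0$ ($Y{\left(K,r \right)} = - 5 \left(2 - 2\right) = \left(-5\right) 0 = 0$)
$m{\left(o \right)} = 7 + 2 o^{2}$ ($m{\left(o \right)} = \left(o^{2} + o o\right) + \left(o 0 + 7\right) = \left(o^{2} + o^{2}\right) + \left(0 + 7\right) = 2 o^{2} + 7 = 7 + 2 o^{2}$)
$m{\left(-112 \right)} - h{\left(156 \right)} = \left(7 + 2 \left(-112\right)^{2}\right) - -41 = \left(7 + 2 \cdot 12544\right) + 41 = \left(7 + 25088\right) + 41 = 25095 + 41 = 25136$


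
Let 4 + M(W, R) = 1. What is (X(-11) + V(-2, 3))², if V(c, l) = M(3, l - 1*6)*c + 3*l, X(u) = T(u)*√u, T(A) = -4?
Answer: 49 - 120*I*√11 ≈ 49.0 - 398.0*I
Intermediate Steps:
M(W, R) = -3 (M(W, R) = -4 + 1 = -3)
X(u) = -4*√u
V(c, l) = -3*c + 3*l
(X(-11) + V(-2, 3))² = (-4*I*√11 + (-3*(-2) + 3*3))² = (-4*I*√11 + (6 + 9))² = (-4*I*√11 + 15)² = (15 - 4*I*√11)²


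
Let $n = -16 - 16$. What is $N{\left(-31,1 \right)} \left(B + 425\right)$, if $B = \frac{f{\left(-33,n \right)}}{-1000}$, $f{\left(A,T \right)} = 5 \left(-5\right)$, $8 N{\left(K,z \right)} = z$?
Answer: $\frac{17001}{320} \approx 53.128$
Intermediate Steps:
$N{\left(K,z \right)} = \frac{z}{8}$
$n = -32$ ($n = -16 - 16 = -32$)
$f{\left(A,T \right)} = -25$
$B = \frac{1}{40}$ ($B = - \frac{25}{-1000} = \left(-25\right) \left(- \frac{1}{1000}\right) = \frac{1}{40} \approx 0.025$)
$N{\left(-31,1 \right)} \left(B + 425\right) = \frac{1}{8} \cdot 1 \left(\frac{1}{40} + 425\right) = \frac{1}{8} \cdot \frac{17001}{40} = \frac{17001}{320}$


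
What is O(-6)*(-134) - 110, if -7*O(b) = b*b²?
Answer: -29714/7 ≈ -4244.9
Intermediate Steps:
O(b) = -b³/7 (O(b) = -b*b²/7 = -b³/7)
O(-6)*(-134) - 110 = -⅐*(-6)³*(-134) - 110 = -⅐*(-216)*(-134) - 110 = (216/7)*(-134) - 110 = -28944/7 - 110 = -29714/7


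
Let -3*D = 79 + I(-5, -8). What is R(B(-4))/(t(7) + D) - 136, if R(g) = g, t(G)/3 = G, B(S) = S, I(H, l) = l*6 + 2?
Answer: -682/5 ≈ -136.40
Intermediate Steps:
I(H, l) = 2 + 6*l (I(H, l) = 6*l + 2 = 2 + 6*l)
D = -11 (D = -(79 + (2 + 6*(-8)))/3 = -(79 + (2 - 48))/3 = -(79 - 46)/3 = -⅓*33 = -11)
t(G) = 3*G
R(B(-4))/(t(7) + D) - 136 = -4/(3*7 - 11) - 136 = -4/(21 - 11) - 136 = -4/10 - 136 = -4*⅒ - 136 = -⅖ - 136 = -682/5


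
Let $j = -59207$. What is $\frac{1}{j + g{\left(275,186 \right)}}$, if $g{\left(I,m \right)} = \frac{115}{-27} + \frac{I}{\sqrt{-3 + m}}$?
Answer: $- \frac{2633065488}{155907104879701} - \frac{66825 \sqrt{183}}{155907104879701} \approx -1.6894 \cdot 10^{-5}$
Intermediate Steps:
$g{\left(I,m \right)} = - \frac{115}{27} + \frac{I}{\sqrt{-3 + m}}$ ($g{\left(I,m \right)} = 115 \left(- \frac{1}{27}\right) + \frac{I}{\sqrt{-3 + m}} = - \frac{115}{27} + \frac{I}{\sqrt{-3 + m}}$)
$\frac{1}{j + g{\left(275,186 \right)}} = \frac{1}{-59207 - \left(\frac{115}{27} - \frac{275}{\sqrt{-3 + 186}}\right)} = \frac{1}{-59207 - \left(\frac{115}{27} - \frac{275}{\sqrt{183}}\right)} = \frac{1}{-59207 - \left(\frac{115}{27} - 275 \frac{\sqrt{183}}{183}\right)} = \frac{1}{-59207 - \left(\frac{115}{27} - \frac{275 \sqrt{183}}{183}\right)} = \frac{1}{- \frac{1598704}{27} + \frac{275 \sqrt{183}}{183}}$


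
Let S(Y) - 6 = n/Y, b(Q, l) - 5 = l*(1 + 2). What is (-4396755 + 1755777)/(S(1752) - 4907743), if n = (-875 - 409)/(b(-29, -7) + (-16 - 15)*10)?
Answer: 125699988888/233588650145 ≈ 0.53813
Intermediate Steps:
b(Q, l) = 5 + 3*l (b(Q, l) = 5 + l*(1 + 2) = 5 + l*3 = 5 + 3*l)
n = 642/163 (n = (-875 - 409)/((5 + 3*(-7)) + (-16 - 15)*10) = -1284/((5 - 21) - 31*10) = -1284/(-16 - 310) = -1284/(-326) = -1284*(-1/326) = 642/163 ≈ 3.9387)
S(Y) = 6 + 642/(163*Y)
(-4396755 + 1755777)/(S(1752) - 4907743) = (-4396755 + 1755777)/((6 + (642/163)/1752) - 4907743) = -2640978/((6 + (642/163)*(1/1752)) - 4907743) = -2640978/((6 + 107/47596) - 4907743) = -2640978/(285683/47596 - 4907743) = -2640978/(-233588650145/47596) = -2640978*(-47596/233588650145) = 125699988888/233588650145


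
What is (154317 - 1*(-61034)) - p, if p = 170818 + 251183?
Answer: -206650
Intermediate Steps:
p = 422001
(154317 - 1*(-61034)) - p = (154317 - 1*(-61034)) - 1*422001 = (154317 + 61034) - 422001 = 215351 - 422001 = -206650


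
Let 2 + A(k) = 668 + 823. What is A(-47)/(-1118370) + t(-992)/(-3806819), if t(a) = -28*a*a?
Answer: 30809666005549/4257432165030 ≈ 7.2367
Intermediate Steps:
A(k) = 1489 (A(k) = -2 + (668 + 823) = -2 + 1491 = 1489)
t(a) = -28*a²
A(-47)/(-1118370) + t(-992)/(-3806819) = 1489/(-1118370) - 28*(-992)²/(-3806819) = 1489*(-1/1118370) - 28*984064*(-1/3806819) = -1489/1118370 - 27553792*(-1/3806819) = -1489/1118370 + 27553792/3806819 = 30809666005549/4257432165030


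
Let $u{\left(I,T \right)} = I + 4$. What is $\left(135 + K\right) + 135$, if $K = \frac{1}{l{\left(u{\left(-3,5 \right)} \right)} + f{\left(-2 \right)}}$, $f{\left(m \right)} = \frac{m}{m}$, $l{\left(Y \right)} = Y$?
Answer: $\frac{541}{2} \approx 270.5$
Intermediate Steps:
$u{\left(I,T \right)} = 4 + I$
$f{\left(m \right)} = 1$
$K = \frac{1}{2}$ ($K = \frac{1}{\left(4 - 3\right) + 1} = \frac{1}{1 + 1} = \frac{1}{2} \approx 0.5$)
$\left(135 + K\right) + 135 = \left(135 + \frac{1}{2}\right) + 135 = \frac{271}{2} + 135 = \frac{541}{2}$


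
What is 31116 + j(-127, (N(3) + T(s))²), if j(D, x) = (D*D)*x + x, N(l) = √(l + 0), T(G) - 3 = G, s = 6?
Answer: 1386036 + 290340*√3 ≈ 1.8889e+6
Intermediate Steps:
T(G) = 3 + G
N(l) = √l
j(D, x) = x + x*D² (j(D, x) = D²*x + x = x*D² + x = x + x*D²)
31116 + j(-127, (N(3) + T(s))²) = 31116 + (√3 + (3 + 6))²*(1 + (-127)²) = 31116 + (√3 + 9)²*(1 + 16129) = 31116 + (9 + √3)²*16130 = 31116 + 16130*(9 + √3)²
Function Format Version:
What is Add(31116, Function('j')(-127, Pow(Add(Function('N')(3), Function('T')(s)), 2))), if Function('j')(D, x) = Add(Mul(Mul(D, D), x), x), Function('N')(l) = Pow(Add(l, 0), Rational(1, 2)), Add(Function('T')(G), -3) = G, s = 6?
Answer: Add(1386036, Mul(290340, Pow(3, Rational(1, 2)))) ≈ 1.8889e+6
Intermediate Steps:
Function('T')(G) = Add(3, G)
Function('N')(l) = Pow(l, Rational(1, 2))
Function('j')(D, x) = Add(x, Mul(x, Pow(D, 2))) (Function('j')(D, x) = Add(Mul(Pow(D, 2), x), x) = Add(Mul(x, Pow(D, 2)), x) = Add(x, Mul(x, Pow(D, 2))))
Add(31116, Function('j')(-127, Pow(Add(Function('N')(3), Function('T')(s)), 2))) = Add(31116, Mul(Pow(Add(Pow(3, Rational(1, 2)), Add(3, 6)), 2), Add(1, Pow(-127, 2)))) = Add(31116, Mul(Pow(Add(Pow(3, Rational(1, 2)), 9), 2), Add(1, 16129))) = Add(31116, Mul(Pow(Add(9, Pow(3, Rational(1, 2))), 2), 16130)) = Add(31116, Mul(16130, Pow(Add(9, Pow(3, Rational(1, 2))), 2)))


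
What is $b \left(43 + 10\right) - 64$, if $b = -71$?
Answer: $-3827$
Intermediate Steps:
$b \left(43 + 10\right) - 64 = - 71 \left(43 + 10\right) - 64 = \left(-71\right) 53 - 64 = -3763 - 64 = -3827$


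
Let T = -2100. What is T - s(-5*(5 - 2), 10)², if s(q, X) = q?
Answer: -2325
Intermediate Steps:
T - s(-5*(5 - 2), 10)² = -2100 - (-5*(5 - 2))² = -2100 - (-5*3)² = -2100 - 1*(-15)² = -2100 - 1*225 = -2100 - 225 = -2325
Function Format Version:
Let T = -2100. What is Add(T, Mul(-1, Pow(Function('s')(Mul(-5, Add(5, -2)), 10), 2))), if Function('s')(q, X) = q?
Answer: -2325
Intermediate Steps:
Add(T, Mul(-1, Pow(Function('s')(Mul(-5, Add(5, -2)), 10), 2))) = Add(-2100, Mul(-1, Pow(Mul(-5, Add(5, -2)), 2))) = Add(-2100, Mul(-1, Pow(Mul(-5, 3), 2))) = Add(-2100, Mul(-1, Pow(-15, 2))) = Add(-2100, Mul(-1, 225)) = Add(-2100, -225) = -2325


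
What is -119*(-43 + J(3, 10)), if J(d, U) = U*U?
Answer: -6783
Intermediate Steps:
J(d, U) = U²
-119*(-43 + J(3, 10)) = -119*(-43 + 10²) = -119*(-43 + 100) = -119*57 = -6783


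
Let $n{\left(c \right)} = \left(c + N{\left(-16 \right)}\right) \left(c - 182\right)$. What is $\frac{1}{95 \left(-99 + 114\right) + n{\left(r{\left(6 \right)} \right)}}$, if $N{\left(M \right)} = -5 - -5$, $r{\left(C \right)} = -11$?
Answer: $\frac{1}{3548} \approx 0.00028185$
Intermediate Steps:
$N{\left(M \right)} = 0$ ($N{\left(M \right)} = -5 + 5 = 0$)
$n{\left(c \right)} = c \left(-182 + c\right)$ ($n{\left(c \right)} = \left(c + 0\right) \left(c - 182\right) = c \left(-182 + c\right)$)
$\frac{1}{95 \left(-99 + 114\right) + n{\left(r{\left(6 \right)} \right)}} = \frac{1}{95 \left(-99 + 114\right) - 11 \left(-182 - 11\right)} = \frac{1}{95 \cdot 15 - -2123} = \frac{1}{1425 + 2123} = \frac{1}{3548}$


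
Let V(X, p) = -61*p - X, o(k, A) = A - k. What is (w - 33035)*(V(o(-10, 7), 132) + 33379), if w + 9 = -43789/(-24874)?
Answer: -10401051700885/12437 ≈ -8.3630e+8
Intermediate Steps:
w = -180077/24874 (w = -9 - 43789/(-24874) = -9 - 43789*(-1/24874) = -9 + 43789/24874 = -180077/24874 ≈ -7.2396)
V(X, p) = -X - 61*p
(w - 33035)*(V(o(-10, 7), 132) + 33379) = (-180077/24874 - 33035)*((-(7 - 1*(-10)) - 61*132) + 33379) = -821892667*((-(7 + 10) - 8052) + 33379)/24874 = -821892667*((-1*17 - 8052) + 33379)/24874 = -821892667*((-17 - 8052) + 33379)/24874 = -821892667*(-8069 + 33379)/24874 = -821892667/24874*25310 = -10401051700885/12437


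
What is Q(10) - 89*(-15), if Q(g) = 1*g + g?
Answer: 1355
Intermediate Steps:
Q(g) = 2*g (Q(g) = g + g = 2*g)
Q(10) - 89*(-15) = 2*10 - 89*(-15) = 20 + 1335 = 1355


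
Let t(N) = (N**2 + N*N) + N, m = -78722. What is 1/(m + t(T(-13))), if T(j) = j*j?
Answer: -1/21431 ≈ -4.6661e-5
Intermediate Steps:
T(j) = j**2
t(N) = N + 2*N**2 (t(N) = (N**2 + N**2) + N = 2*N**2 + N = N + 2*N**2)
1/(m + t(T(-13))) = 1/(-78722 + (-13)**2*(1 + 2*(-13)**2)) = 1/(-78722 + 169*(1 + 2*169)) = 1/(-78722 + 169*(1 + 338)) = 1/(-78722 + 169*339) = 1/(-78722 + 57291) = 1/(-21431) = -1/21431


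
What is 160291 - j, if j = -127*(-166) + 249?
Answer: 138960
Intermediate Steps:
j = 21331 (j = 21082 + 249 = 21331)
160291 - j = 160291 - 1*21331 = 160291 - 21331 = 138960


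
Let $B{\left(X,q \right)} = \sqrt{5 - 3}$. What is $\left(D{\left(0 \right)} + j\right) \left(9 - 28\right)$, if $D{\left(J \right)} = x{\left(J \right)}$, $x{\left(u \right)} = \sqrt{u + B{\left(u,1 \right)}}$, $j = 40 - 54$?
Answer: $266 - 19 \sqrt[4]{2} \approx 243.41$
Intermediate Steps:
$j = -14$
$B{\left(X,q \right)} = \sqrt{2}$
$x{\left(u \right)} = \sqrt{u + \sqrt{2}}$
$D{\left(J \right)} = \sqrt{J + \sqrt{2}}$
$\left(D{\left(0 \right)} + j\right) \left(9 - 28\right) = \left(\sqrt{0 + \sqrt{2}} - 14\right) \left(9 - 28\right) = \left(\sqrt{\sqrt{2}} - 14\right) \left(9 - 28\right) = \left(\sqrt[4]{2} - 14\right) \left(-19\right) = \left(-14 + \sqrt[4]{2}\right) \left(-19\right) = 266 - 19 \sqrt[4]{2}$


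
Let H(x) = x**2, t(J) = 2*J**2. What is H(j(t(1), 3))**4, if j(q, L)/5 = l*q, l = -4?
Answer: 6553600000000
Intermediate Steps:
j(q, L) = -20*q (j(q, L) = 5*(-4*q) = -20*q)
H(j(t(1), 3))**4 = ((-40*1**2)**2)**4 = ((-40)**2)**4 = 1600**4 = 6553600000000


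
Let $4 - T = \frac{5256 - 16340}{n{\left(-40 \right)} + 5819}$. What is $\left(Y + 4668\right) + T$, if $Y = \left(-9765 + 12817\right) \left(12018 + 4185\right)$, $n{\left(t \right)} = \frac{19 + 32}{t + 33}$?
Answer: $\frac{1005989172542}{20341} \approx 4.9456 \cdot 10^{7}$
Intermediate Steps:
$n{\left(t \right)} = \frac{51}{33 + t}$
$Y = 49451556$ ($Y = 3052 \cdot 16203 = 49451556$)
$T = \frac{120158}{20341}$ ($T = 4 - \frac{5256 - 16340}{\frac{51}{33 - 40} + 5819} = 4 - - \frac{11084}{\frac{51}{-7} + 5819} = 4 - - \frac{11084}{51 \left(- \frac{1}{7}\right) + 5819} = 4 - - \frac{11084}{- \frac{51}{7} + 5819} = 4 - - \frac{11084}{\frac{40682}{7}} = 4 - \left(-11084\right) \frac{7}{40682} = 4 - - \frac{38794}{20341} = 4 + \frac{38794}{20341} = \frac{120158}{20341} \approx 5.9072$)
$\left(Y + 4668\right) + T = \left(49451556 + 4668\right) + \frac{120158}{20341} = 49456224 + \frac{120158}{20341} = \frac{1005989172542}{20341}$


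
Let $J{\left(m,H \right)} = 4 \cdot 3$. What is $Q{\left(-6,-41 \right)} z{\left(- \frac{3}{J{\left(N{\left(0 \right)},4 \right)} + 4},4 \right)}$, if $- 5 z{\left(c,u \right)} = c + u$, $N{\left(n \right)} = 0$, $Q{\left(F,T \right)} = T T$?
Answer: $- \frac{102541}{80} \approx -1281.8$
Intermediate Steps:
$Q{\left(F,T \right)} = T^{2}$
$J{\left(m,H \right)} = 12$
$z{\left(c,u \right)} = - \frac{c}{5} - \frac{u}{5}$ ($z{\left(c,u \right)} = - \frac{c + u}{5} = - \frac{c}{5} - \frac{u}{5}$)
$Q{\left(-6,-41 \right)} z{\left(- \frac{3}{J{\left(N{\left(0 \right)},4 \right)} + 4},4 \right)} = \left(-41\right)^{2} \left(- \frac{\left(-3\right) \frac{1}{12 + 4}}{5} - \frac{4}{5}\right) = 1681 \left(- \frac{\left(-3\right) \frac{1}{16}}{5} - \frac{4}{5}\right) = 1681 \left(\left(- \frac{1}{5}\right) \left(- \frac{3}{16}\right) - \frac{4}{5}\right) = 1681 \left(\frac{3}{80} - \frac{4}{5}\right) = 1681 \left(- \frac{61}{80}\right) = - \frac{102541}{80}$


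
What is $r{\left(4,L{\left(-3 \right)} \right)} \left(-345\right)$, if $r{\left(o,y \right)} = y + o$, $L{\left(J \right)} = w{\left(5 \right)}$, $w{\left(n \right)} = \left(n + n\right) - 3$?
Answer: $-3795$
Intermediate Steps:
$w{\left(n \right)} = -3 + 2 n$ ($w{\left(n \right)} = 2 n - 3 = -3 + 2 n$)
$L{\left(J \right)} = 7$ ($L{\left(J \right)} = -3 + 2 \cdot 5 = -3 + 10 = 7$)
$r{\left(o,y \right)} = o + y$
$r{\left(4,L{\left(-3 \right)} \right)} \left(-345\right) = \left(4 + 7\right) \left(-345\right) = 11 \left(-345\right) = -3795$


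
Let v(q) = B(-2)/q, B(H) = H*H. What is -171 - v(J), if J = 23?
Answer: -3937/23 ≈ -171.17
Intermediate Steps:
B(H) = H**2
v(q) = 4/q (v(q) = (-2)**2/q = 4/q)
-171 - v(J) = -171 - 4/23 = -3937/23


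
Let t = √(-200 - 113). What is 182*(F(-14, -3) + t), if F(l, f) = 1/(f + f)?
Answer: -91/3 + 182*I*√313 ≈ -30.333 + 3219.9*I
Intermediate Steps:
F(l, f) = 1/(2*f)
t = I*√313 (t = √(-313) = I*√313 ≈ 17.692*I)
182*(F(-14, -3) + t) = 182*((½)/(-3) + I*√313) = 182*((½)*(-⅓) + I*√313) = 182*(-⅙ + I*√313) = -91/3 + 182*I*√313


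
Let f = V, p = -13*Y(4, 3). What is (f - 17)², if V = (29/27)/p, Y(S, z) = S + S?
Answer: 2281495225/7884864 ≈ 289.35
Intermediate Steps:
Y(S, z) = 2*S
p = -104 (p = -26*4 = -13*8 = -104)
V = -29/2808 (V = (29/27)/(-104) = (29*(1/27))*(-1/104) = (29/27)*(-1/104) = -29/2808 ≈ -0.010328)
f = -29/2808 ≈ -0.010328
(f - 17)² = (-29/2808 - 17)² = (-47765/2808)² = 2281495225/7884864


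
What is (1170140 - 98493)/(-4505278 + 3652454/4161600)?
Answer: -2229883077600/9374580636173 ≈ -0.23786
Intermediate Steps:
(1170140 - 98493)/(-4505278 + 3652454/4161600) = 1071647/(-4505278 + 3652454*(1/4161600)) = 1071647/(-4505278 + 1826227/2080800) = 1071647/(-9374580636173/2080800) = 1071647*(-2080800/9374580636173) = -2229883077600/9374580636173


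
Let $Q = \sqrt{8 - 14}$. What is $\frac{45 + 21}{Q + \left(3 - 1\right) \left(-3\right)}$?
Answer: $- \frac{66}{7} - \frac{11 i \sqrt{6}}{7} \approx -9.4286 - 3.8492 i$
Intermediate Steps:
$Q = i \sqrt{6}$ ($Q = \sqrt{-6} = i \sqrt{6} \approx 2.4495 i$)
$\frac{45 + 21}{Q + \left(3 - 1\right) \left(-3\right)} = \frac{45 + 21}{i \sqrt{6} + \left(3 - 1\right) \left(-3\right)} = \frac{1}{i \sqrt{6} + 2 \left(-3\right)} 66 = \frac{1}{i \sqrt{6} - 6} \cdot 66 = \frac{1}{-6 + i \sqrt{6}} \cdot 66 = \frac{66}{-6 + i \sqrt{6}}$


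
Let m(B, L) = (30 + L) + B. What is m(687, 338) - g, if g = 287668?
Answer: -286613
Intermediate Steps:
m(B, L) = 30 + B + L
m(687, 338) - g = (30 + 687 + 338) - 1*287668 = 1055 - 287668 = -286613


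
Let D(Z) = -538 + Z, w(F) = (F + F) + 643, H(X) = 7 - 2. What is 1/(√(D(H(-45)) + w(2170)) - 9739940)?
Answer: -973994/9486643119915 - √178/18973286239830 ≈ -1.0267e-7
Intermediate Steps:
H(X) = 5
w(F) = 643 + 2*F (w(F) = 2*F + 643 = 643 + 2*F)
1/(√(D(H(-45)) + w(2170)) - 9739940) = 1/(√((-538 + 5) + (643 + 2*2170)) - 9739940) = 1/(√(-533 + (643 + 4340)) - 9739940) = 1/(√(-533 + 4983) - 9739940) = 1/(√4450 - 9739940) = 1/(5*√178 - 9739940) = 1/(-9739940 + 5*√178)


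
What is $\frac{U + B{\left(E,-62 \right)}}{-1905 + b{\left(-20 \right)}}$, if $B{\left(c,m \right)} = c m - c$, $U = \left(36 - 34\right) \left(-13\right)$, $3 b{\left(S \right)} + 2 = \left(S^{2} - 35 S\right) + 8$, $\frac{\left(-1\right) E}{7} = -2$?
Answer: $\frac{2724}{4609} \approx 0.59102$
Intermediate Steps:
$E = 14$ ($E = \left(-7\right) \left(-2\right) = 14$)
$b{\left(S \right)} = 2 - \frac{35 S}{3} + \frac{S^{2}}{3}$ ($b{\left(S \right)} = - \frac{2}{3} + \frac{\left(S^{2} - 35 S\right) + 8}{3} = - \frac{2}{3} + \frac{8 + S^{2} - 35 S}{3} = - \frac{2}{3} + \left(\frac{8}{3} - \frac{35 S}{3} + \frac{S^{2}}{3}\right) = 2 - \frac{35 S}{3} + \frac{S^{2}}{3}$)
$U = -26$ ($U = 2 \left(-13\right) = -26$)
$B{\left(c,m \right)} = - c + c m$
$\frac{U + B{\left(E,-62 \right)}}{-1905 + b{\left(-20 \right)}} = \frac{-26 + 14 \left(-1 - 62\right)}{-1905 + \left(2 - - \frac{700}{3} + \frac{\left(-20\right)^{2}}{3}\right)} = \frac{-26 + 14 \left(-63\right)}{-1905 + \left(2 + \frac{700}{3} + \frac{1}{3} \cdot 400\right)} = \frac{-26 - 882}{-1905 + \left(2 + \frac{700}{3} + \frac{400}{3}\right)} = - \frac{908}{-1905 + \frac{1106}{3}} = - \frac{908}{- \frac{4609}{3}} = \left(-908\right) \left(- \frac{3}{4609}\right) = \frac{2724}{4609}$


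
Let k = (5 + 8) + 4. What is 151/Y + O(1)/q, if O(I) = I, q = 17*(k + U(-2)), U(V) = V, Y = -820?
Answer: -7537/41820 ≈ -0.18022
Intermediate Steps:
k = 17 (k = 13 + 4 = 17)
q = 255 (q = 17*(17 - 2) = 17*15 = 255)
151/Y + O(1)/q = 151/(-820) + 1/255 = 151*(-1/820) + 1*(1/255) = -151/820 + 1/255 = -7537/41820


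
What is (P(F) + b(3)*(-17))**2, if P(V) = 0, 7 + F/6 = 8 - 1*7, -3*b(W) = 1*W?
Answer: 289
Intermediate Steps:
b(W) = -W/3
F = -36 (F = -42 + 6*(8 - 1*7) = -42 + 6*(8 - 7) = -42 + 6*1 = -42 + 6 = -36)
(P(F) + b(3)*(-17))**2 = (0 - 1/3*3*(-17))**2 = (0 - 1*(-17))**2 = (0 + 17)**2 = 17**2 = 289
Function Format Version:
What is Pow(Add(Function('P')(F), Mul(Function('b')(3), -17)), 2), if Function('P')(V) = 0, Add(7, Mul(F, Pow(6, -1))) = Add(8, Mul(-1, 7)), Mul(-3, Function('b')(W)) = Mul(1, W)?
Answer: 289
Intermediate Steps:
Function('b')(W) = Mul(Rational(-1, 3), W) (Function('b')(W) = Mul(Rational(-1, 3), Mul(1, W)) = Mul(Rational(-1, 3), W))
F = -36 (F = Add(-42, Mul(6, Add(8, Mul(-1, 7)))) = Add(-42, Mul(6, Add(8, -7))) = Add(-42, Mul(6, 1)) = Add(-42, 6) = -36)
Pow(Add(Function('P')(F), Mul(Function('b')(3), -17)), 2) = Pow(Add(0, Mul(Mul(Rational(-1, 3), 3), -17)), 2) = Pow(Add(0, Mul(-1, -17)), 2) = Pow(Add(0, 17), 2) = Pow(17, 2) = 289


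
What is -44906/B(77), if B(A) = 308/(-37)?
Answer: 830761/154 ≈ 5394.6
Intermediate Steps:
B(A) = -308/37 (B(A) = 308*(-1/37) = -308/37)
-44906/B(77) = -44906/(-308/37) = -44906*(-37/308) = 830761/154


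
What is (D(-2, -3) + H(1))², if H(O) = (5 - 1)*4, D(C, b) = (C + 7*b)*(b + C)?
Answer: 17161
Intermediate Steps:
D(C, b) = (C + b)*(C + 7*b) (D(C, b) = (C + 7*b)*(C + b) = (C + b)*(C + 7*b))
H(O) = 16 (H(O) = 4*4 = 16)
(D(-2, -3) + H(1))² = (((-2)² + 7*(-3)² + 8*(-2)*(-3)) + 16)² = ((4 + 7*9 + 48) + 16)² = ((4 + 63 + 48) + 16)² = (115 + 16)² = 131² = 17161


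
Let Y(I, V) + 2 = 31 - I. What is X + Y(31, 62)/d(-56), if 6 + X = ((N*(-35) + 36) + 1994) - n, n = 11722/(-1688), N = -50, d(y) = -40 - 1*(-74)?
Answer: 54248145/14348 ≈ 3780.9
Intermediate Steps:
d(y) = 34 (d(y) = -40 + 74 = 34)
Y(I, V) = 29 - I (Y(I, V) = -2 + (31 - I) = 29 - I)
n = -5861/844 (n = 11722*(-1/1688) = -5861/844 ≈ -6.9443)
X = 3191117/844 (X = -6 + (((-50*(-35) + 36) + 1994) - 1*(-5861/844)) = -6 + (((1750 + 36) + 1994) + 5861/844) = -6 + ((1786 + 1994) + 5861/844) = -6 + (3780 + 5861/844) = -6 + 3196181/844 = 3191117/844 ≈ 3780.9)
X + Y(31, 62)/d(-56) = 3191117/844 + (29 - 1*31)/34 = 3191117/844 + (29 - 31)*(1/34) = 3191117/844 - 2*1/34 = 3191117/844 - 1/17 = 54248145/14348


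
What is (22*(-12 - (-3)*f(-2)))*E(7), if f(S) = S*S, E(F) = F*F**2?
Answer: 0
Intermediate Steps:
E(F) = F**3
f(S) = S**2
(22*(-12 - (-3)*f(-2)))*E(7) = (22*(-12 - (-3)*(-2)**2))*7**3 = (22*(-12 - (-3)*4))*343 = (22*(-12 - 1*(-12)))*343 = (22*(-12 + 12))*343 = (22*0)*343 = 0*343 = 0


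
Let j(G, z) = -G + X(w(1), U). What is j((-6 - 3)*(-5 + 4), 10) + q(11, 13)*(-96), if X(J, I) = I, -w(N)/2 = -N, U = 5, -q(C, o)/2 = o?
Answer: 2492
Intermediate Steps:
q(C, o) = -2*o
w(N) = 2*N (w(N) = -(-2)*N = 2*N)
j(G, z) = 5 - G (j(G, z) = -G + 5 = 5 - G)
j((-6 - 3)*(-5 + 4), 10) + q(11, 13)*(-96) = (5 - (-6 - 3)*(-5 + 4)) - 2*13*(-96) = (5 - (-9)*(-1)) - 26*(-96) = (5 - 1*9) + 2496 = (5 - 9) + 2496 = -4 + 2496 = 2492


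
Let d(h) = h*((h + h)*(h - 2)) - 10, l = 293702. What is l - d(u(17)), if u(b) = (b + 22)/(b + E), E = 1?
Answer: 31720727/108 ≈ 2.9371e+5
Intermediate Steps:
u(b) = (22 + b)/(1 + b) (u(b) = (b + 22)/(b + 1) = (22 + b)/(1 + b))
d(h) = -10 + 2*h**2*(-2 + h) (d(h) = h*((2*h)*(-2 + h)) - 10 = h*(2*h*(-2 + h)) - 10 = 2*h**2*(-2 + h) - 10 = -10 + 2*h**2*(-2 + h))
l - d(u(17)) = 293702 - (-10 - 4*(22 + 17)**2/(1 + 17)**2 + 2*((22 + 17)/(1 + 17))**3) = 293702 - (-10 - 4*(39/18)**2 + 2*(39/18)**3) = 293702 - (-10 - 4*((1/18)*39)**2 + 2*((1/18)*39)**3) = 293702 - (-10 - 4*(13/6)**2 + 2*(13/6)**3) = 293702 - (-10 - 4*169/36 + 2*(2197/216)) = 293702 - (-10 - 169/9 + 2197/108) = 293702 - 1*(-911/108) = 293702 + 911/108 = 31720727/108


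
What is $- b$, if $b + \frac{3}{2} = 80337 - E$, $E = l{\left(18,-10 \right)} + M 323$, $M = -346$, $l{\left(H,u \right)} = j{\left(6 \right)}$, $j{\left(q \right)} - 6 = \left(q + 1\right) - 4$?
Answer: $- \frac{384169}{2} \approx -1.9208 \cdot 10^{5}$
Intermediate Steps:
$j{\left(q \right)} = 3 + q$ ($j{\left(q \right)} = 6 + \left(\left(q + 1\right) - 4\right) = 6 + \left(\left(1 + q\right) - 4\right) = 6 + \left(-3 + q\right) = 3 + q$)
$l{\left(H,u \right)} = 9$ ($l{\left(H,u \right)} = 3 + 6 = 9$)
$E = -111749$ ($E = 9 - 111758 = -111749$)
$b = \frac{384169}{2}$ ($b = - \frac{3}{2} + \left(80337 - -111749\right) = - \frac{3}{2} + \left(80337 + 111749\right) = - \frac{3}{2} + 192086 = \frac{384169}{2} \approx 1.9208 \cdot 10^{5}$)
$- b = \left(-1\right) \frac{384169}{2} = - \frac{384169}{2}$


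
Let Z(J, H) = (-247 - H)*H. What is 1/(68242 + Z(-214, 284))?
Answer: -1/82562 ≈ -1.2112e-5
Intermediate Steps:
Z(J, H) = H*(-247 - H)
1/(68242 + Z(-214, 284)) = 1/(68242 - 1*284*(247 + 284)) = 1/(68242 - 1*284*531) = 1/(68242 - 150804) = 1/(-82562) = -1/82562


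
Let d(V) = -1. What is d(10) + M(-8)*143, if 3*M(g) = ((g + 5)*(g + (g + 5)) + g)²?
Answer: 89372/3 ≈ 29791.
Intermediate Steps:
M(g) = (g + (5 + g)*(5 + 2*g))²/3 (M(g) = ((g + 5)*(g + (g + 5)) + g)²/3 = ((5 + g)*(g + (5 + g)) + g)²/3 = ((5 + g)*(5 + 2*g) + g)²/3 = (g + (5 + g)*(5 + 2*g))²/3)
d(10) + M(-8)*143 = -1 + ((25 + 2*(-8)² + 16*(-8))²/3)*143 = -1 + ((25 + 2*64 - 128)²/3)*143 = -1 + ((25 + 128 - 128)²/3)*143 = -1 + ((⅓)*25²)*143 = -1 + ((⅓)*625)*143 = -1 + (625/3)*143 = -1 + 89375/3 = 89372/3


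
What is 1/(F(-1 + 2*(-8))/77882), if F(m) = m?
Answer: -77882/17 ≈ -4581.3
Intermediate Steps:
1/(F(-1 + 2*(-8))/77882) = 1/((-1 + 2*(-8))/77882) = 1/((-1 - 16)*(1/77882)) = 1/(-17*1/77882) = 1/(-17/77882) = -77882/17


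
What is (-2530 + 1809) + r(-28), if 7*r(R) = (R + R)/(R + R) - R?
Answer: -5018/7 ≈ -716.86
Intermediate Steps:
r(R) = 1/7 - R/7 (r(R) = ((R + R)/(R + R) - R)/7 = ((2*R)/((2*R)) - R)/7 = ((2*R)*(1/(2*R)) - R)/7 = (1 - R)/7 = 1/7 - R/7)
(-2530 + 1809) + r(-28) = (-2530 + 1809) + (1/7 - 1/7*(-28)) = -721 + (1/7 + 4) = -721 + 29/7 = -5018/7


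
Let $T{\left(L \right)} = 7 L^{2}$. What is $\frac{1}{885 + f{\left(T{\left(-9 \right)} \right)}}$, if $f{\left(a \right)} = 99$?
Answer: $\frac{1}{984} \approx 0.0010163$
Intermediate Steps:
$\frac{1}{885 + f{\left(T{\left(-9 \right)} \right)}} = \frac{1}{885 + 99} = \frac{1}{984}$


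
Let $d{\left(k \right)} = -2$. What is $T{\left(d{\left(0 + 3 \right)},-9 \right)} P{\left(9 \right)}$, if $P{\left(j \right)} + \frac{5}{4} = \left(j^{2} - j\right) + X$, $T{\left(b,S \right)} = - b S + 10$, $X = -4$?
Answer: $-534$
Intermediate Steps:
$T{\left(b,S \right)} = 10 - S b$ ($T{\left(b,S \right)} = - S b + 10 = 10 - S b$)
$P{\left(j \right)} = - \frac{21}{4} + j^{2} - j$ ($P{\left(j \right)} = - \frac{5}{4} - \left(4 + j - j^{2}\right) = - \frac{21}{4} + j^{2} - j$)
$T{\left(d{\left(0 + 3 \right)},-9 \right)} P{\left(9 \right)} = \left(10 - \left(-9\right) \left(-2\right)\right) \left(- \frac{21}{4} + 9^{2} - 9\right) = \left(10 - 18\right) \left(- \frac{21}{4} + 81 - 9\right) = \left(-8\right) \frac{267}{4} = -534$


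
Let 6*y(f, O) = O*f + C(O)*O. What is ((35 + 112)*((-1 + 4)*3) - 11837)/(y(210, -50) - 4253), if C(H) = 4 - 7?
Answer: 751/427 ≈ 1.7588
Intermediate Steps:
C(H) = -3
y(f, O) = -O/2 + O*f/6 (y(f, O) = (O*f - 3*O)/6 = (-3*O + O*f)/6 = -O/2 + O*f/6)
((35 + 112)*((-1 + 4)*3) - 11837)/(y(210, -50) - 4253) = ((35 + 112)*((-1 + 4)*3) - 11837)/((⅙)*(-50)*(-3 + 210) - 4253) = (147*(3*3) - 11837)/((⅙)*(-50)*207 - 4253) = (147*9 - 11837)/(-1725 - 4253) = (1323 - 11837)/(-5978) = -10514*(-1/5978) = 751/427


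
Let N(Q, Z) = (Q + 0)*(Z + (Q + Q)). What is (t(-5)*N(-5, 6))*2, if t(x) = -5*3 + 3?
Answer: -480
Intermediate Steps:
N(Q, Z) = Q*(Z + 2*Q)
t(x) = -12 (t(x) = -15 + 3 = -12)
(t(-5)*N(-5, 6))*2 = -(-60)*(6 + 2*(-5))*2 = -(-60)*(6 - 10)*2 = -(-60)*(-4)*2 = -12*20*2 = -240*2 = -480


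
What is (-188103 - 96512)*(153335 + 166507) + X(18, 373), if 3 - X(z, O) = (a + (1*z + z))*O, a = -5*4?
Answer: -91031836795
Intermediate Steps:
a = -20
X(z, O) = 3 - O*(-20 + 2*z) (X(z, O) = 3 - (-20 + (1*z + z))*O = 3 - (-20 + (z + z))*O = 3 - (-20 + 2*z)*O = 3 - O*(-20 + 2*z))
(-188103 - 96512)*(153335 + 166507) + X(18, 373) = (-188103 - 96512)*(153335 + 166507) + (3 + 20*373 - 2*373*18) = -284615*319842 + (3 + 7460 - 13428) = -91031830830 - 5965 = -91031836795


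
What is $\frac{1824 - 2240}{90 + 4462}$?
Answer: $- \frac{52}{569} \approx -0.091388$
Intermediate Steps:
$\frac{1824 - 2240}{90 + 4462} = - \frac{416}{4552} = \left(-416\right) \frac{1}{4552} = - \frac{52}{569}$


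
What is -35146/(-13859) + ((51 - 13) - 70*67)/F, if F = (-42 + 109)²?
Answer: 93298326/62213051 ≈ 1.4997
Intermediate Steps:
F = 4489 (F = 67² = 4489)
-35146/(-13859) + ((51 - 13) - 70*67)/F = -35146/(-13859) + ((51 - 13) - 70*67)/4489 = -35146*(-1/13859) + (38 - 4690)*(1/4489) = 35146/13859 - 4652*1/4489 = 35146/13859 - 4652/4489 = 93298326/62213051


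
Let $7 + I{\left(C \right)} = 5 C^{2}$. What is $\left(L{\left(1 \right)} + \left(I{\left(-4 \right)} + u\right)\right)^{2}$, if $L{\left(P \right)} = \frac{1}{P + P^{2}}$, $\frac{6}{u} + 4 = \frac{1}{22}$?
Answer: $\frac{17430625}{3364} \approx 5181.5$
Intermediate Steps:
$u = - \frac{44}{29}$ ($u = \frac{6}{-4 + \frac{1}{22}} = \frac{6}{- \frac{87}{22}} = 6 \left(- \frac{22}{87}\right) = - \frac{44}{29} \approx -1.5172$)
$I{\left(C \right)} = -7 + 5 C^{2}$
$\left(L{\left(1 \right)} + \left(I{\left(-4 \right)} + u\right)\right)^{2} = \left(\frac{1}{1 \left(1 + 1\right)} - \left(\frac{247}{29} - 80\right)\right)^{2} = \left(1 \cdot \frac{1}{2} + \left(\left(-7 + 5 \cdot 16\right) - \frac{44}{29}\right)\right)^{2} = \left(1 \cdot \frac{1}{2} + \left(\left(-7 + 80\right) - \frac{44}{29}\right)\right)^{2} = \left(\frac{1}{2} + \left(73 - \frac{44}{29}\right)\right)^{2} = \left(\frac{1}{2} + \frac{2073}{29}\right)^{2} = \left(\frac{4175}{58}\right)^{2} = \frac{17430625}{3364}$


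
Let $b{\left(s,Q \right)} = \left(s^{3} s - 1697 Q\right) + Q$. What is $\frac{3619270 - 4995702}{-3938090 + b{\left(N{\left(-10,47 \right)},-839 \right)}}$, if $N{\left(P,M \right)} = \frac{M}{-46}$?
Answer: $\frac{6162913716992}{11261450668895} \approx 0.54726$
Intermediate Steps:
$N{\left(P,M \right)} = - \frac{M}{46}$ ($N{\left(P,M \right)} = M \left(- \frac{1}{46}\right) = - \frac{M}{46}$)
$b{\left(s,Q \right)} = s^{4} - 1696 Q$ ($b{\left(s,Q \right)} = \left(s^{4} - 1697 Q\right) + Q = s^{4} - 1696 Q$)
$\frac{3619270 - 4995702}{-3938090 + b{\left(N{\left(-10,47 \right)},-839 \right)}} = \frac{3619270 - 4995702}{-3938090 + \left(\left(\left(- \frac{1}{46}\right) 47\right)^{4} - -1422944\right)} = - \frac{1376432}{-3938090 + \left(\left(- \frac{47}{46}\right)^{4} + 1422944\right)} = - \frac{1376432}{-3938090 + \left(\frac{4879681}{4477456} + 1422944\right)} = - \frac{1376432}{-3938090 + \frac{6371174030145}{4477456}} = - \frac{1376432}{- \frac{11261450668895}{4477456}} = \left(-1376432\right) \left(- \frac{4477456}{11261450668895}\right) = \frac{6162913716992}{11261450668895}$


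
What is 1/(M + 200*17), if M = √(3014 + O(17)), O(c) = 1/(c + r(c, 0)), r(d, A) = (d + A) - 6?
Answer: 95200/323595607 - 6*√65639/323595607 ≈ 0.00028944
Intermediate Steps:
r(d, A) = -6 + A + d (r(d, A) = (A + d) - 6 = -6 + A + d)
O(c) = 1/(-6 + 2*c) (O(c) = 1/(c + (-6 + 0 + c)) = 1/(c + (-6 + c)) = 1/(-6 + 2*c))
M = 3*√65639/14 (M = √(3014 + 1/(2*(-3 + 17))) = √(3014 + (½)/14) = √(3014 + (½)*(1/14)) = √(3014 + 1/28) = √(84393/28) = 3*√65639/14 ≈ 54.900)
1/(M + 200*17) = 1/(3*√65639/14 + 200*17) = 1/(3*√65639/14 + 3400) = 1/(3400 + 3*√65639/14)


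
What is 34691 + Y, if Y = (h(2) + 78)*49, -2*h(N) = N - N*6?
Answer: 38758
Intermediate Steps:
h(N) = 5*N/2 (h(N) = -(N - N*6)/2 = -(N - 6*N)/2 = -(-5)*N/2 = 5*N/2)
Y = 4067 (Y = ((5/2)*2 + 78)*49 = (5 + 78)*49 = 83*49 = 4067)
34691 + Y = 34691 + 4067 = 38758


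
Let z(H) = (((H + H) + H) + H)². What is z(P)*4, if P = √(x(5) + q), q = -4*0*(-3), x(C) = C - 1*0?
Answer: 320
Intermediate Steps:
x(C) = C (x(C) = C + 0 = C)
q = 0 (q = 0*(-3) = 0)
P = √5 (P = √(5 + 0) = √5 ≈ 2.2361)
z(H) = 16*H² (z(H) = ((2*H + H) + H)² = (3*H + H)² = (4*H)² = 16*H²)
z(P)*4 = (16*(√5)²)*4 = (16*5)*4 = 80*4 = 320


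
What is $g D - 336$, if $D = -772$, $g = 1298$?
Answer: $-1002392$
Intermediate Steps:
$g D - 336 = 1298 \left(-772\right) - 336 = -1002056 - 336 = -1002392$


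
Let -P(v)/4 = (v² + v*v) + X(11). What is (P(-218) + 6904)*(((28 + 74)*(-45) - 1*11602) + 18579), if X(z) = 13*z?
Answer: -892403820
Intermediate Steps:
P(v) = -572 - 8*v² (P(v) = -4*((v² + v*v) + 13*11) = -4*((v² + v²) + 143) = -4*(2*v² + 143) = -4*(143 + 2*v²) = -572 - 8*v²)
(P(-218) + 6904)*(((28 + 74)*(-45) - 1*11602) + 18579) = ((-572 - 8*(-218)²) + 6904)*(((28 + 74)*(-45) - 1*11602) + 18579) = ((-572 - 8*47524) + 6904)*((102*(-45) - 11602) + 18579) = ((-572 - 380192) + 6904)*((-4590 - 11602) + 18579) = (-380764 + 6904)*(-16192 + 18579) = -373860*2387 = -892403820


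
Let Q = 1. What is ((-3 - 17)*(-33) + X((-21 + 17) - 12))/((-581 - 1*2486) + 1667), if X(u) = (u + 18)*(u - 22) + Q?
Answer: -117/280 ≈ -0.41786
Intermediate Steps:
X(u) = 1 + (-22 + u)*(18 + u) (X(u) = (u + 18)*(u - 22) + 1 = (18 + u)*(-22 + u) + 1 = (-22 + u)*(18 + u) + 1 = 1 + (-22 + u)*(18 + u))
((-3 - 17)*(-33) + X((-21 + 17) - 12))/((-581 - 1*2486) + 1667) = ((-3 - 17)*(-33) + (-395 + ((-21 + 17) - 12)² - 4*((-21 + 17) - 12)))/((-581 - 1*2486) + 1667) = (-20*(-33) + (-395 + (-4 - 12)² - 4*(-4 - 12)))/((-581 - 2486) + 1667) = (660 + (-395 + (-16)² - 4*(-16)))/(-3067 + 1667) = (660 + (-395 + 256 + 64))/(-1400) = (660 - 75)*(-1/1400) = 585*(-1/1400) = -117/280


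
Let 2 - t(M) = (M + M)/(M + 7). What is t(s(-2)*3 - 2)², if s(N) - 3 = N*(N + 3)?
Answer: 49/16 ≈ 3.0625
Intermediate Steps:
s(N) = 3 + N*(3 + N) (s(N) = 3 + N*(N + 3) = 3 + N*(3 + N))
t(M) = 2 - 2*M/(7 + M) (t(M) = 2 - (M + M)/(M + 7) = 2 - 2*M/(7 + M))
t(s(-2)*3 - 2)² = (14/(7 + ((3 + (-2)² + 3*(-2))*3 - 2)))² = (14/(7 + ((3 + 4 - 6)*3 - 2)))² = (14/(7 + (1*3 - 2)))² = (14/(7 + (3 - 2)))² = (14/(7 + 1))² = (14/8)² = (14*(⅛))² = (7/4)² = 49/16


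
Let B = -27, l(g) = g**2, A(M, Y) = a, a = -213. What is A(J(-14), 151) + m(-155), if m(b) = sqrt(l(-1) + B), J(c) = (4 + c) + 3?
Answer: -213 + I*sqrt(26) ≈ -213.0 + 5.099*I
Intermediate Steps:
J(c) = 7 + c
A(M, Y) = -213
m(b) = I*sqrt(26) (m(b) = sqrt((-1)**2 - 27) = sqrt(1 - 27) = sqrt(-26) = I*sqrt(26))
A(J(-14), 151) + m(-155) = -213 + I*sqrt(26)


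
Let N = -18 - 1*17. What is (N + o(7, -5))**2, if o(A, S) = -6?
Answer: 1681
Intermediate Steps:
N = -35 (N = -18 - 17 = -35)
(N + o(7, -5))**2 = (-35 - 6)**2 = (-41)**2 = 1681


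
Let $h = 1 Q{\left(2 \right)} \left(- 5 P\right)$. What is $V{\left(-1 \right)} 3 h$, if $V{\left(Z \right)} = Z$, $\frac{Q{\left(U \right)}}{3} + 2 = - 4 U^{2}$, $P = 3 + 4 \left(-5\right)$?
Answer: $13770$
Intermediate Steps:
$P = -17$ ($P = 3 - 20 = -17$)
$Q{\left(U \right)} = -6 - 12 U^{2}$ ($Q{\left(U \right)} = -6 + 3 \left(- 4 U^{2}\right) = -6 - 12 U^{2}$)
$h = -4590$ ($h = 1 \left(-6 - 12 \cdot 2^{2}\right) \left(\left(-5\right) \left(-17\right)\right) = 1 \left(-6 - 48\right) 85 = 1 \left(-54\right) 85 = \left(-54\right) 85 = -4590$)
$V{\left(-1 \right)} 3 h = \left(-1\right) 3 \left(-4590\right) = \left(-3\right) \left(-4590\right) = 13770$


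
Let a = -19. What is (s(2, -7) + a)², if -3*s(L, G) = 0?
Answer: 361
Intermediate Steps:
s(L, G) = 0 (s(L, G) = -⅓*0 = 0)
(s(2, -7) + a)² = (0 - 19)² = (-19)² = 361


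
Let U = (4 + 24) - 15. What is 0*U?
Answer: 0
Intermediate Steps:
U = 13 (U = 28 - 15 = 13)
0*U = 0*13 = 0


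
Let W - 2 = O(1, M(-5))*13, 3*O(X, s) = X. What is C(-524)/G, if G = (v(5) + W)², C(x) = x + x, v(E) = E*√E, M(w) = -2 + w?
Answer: -875997/36481 + 336015*√5/36481 ≈ -3.4167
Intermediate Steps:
v(E) = E^(3/2)
O(X, s) = X/3
C(x) = 2*x
W = 19/3 (W = 2 + ((⅓)*1)*13 = 2 + (⅓)*13 = 2 + 13/3 = 19/3 ≈ 6.3333)
G = (19/3 + 5*√5)² (G = (5^(3/2) + 19/3)² = (5*√5 + 19/3)² = (19/3 + 5*√5)² ≈ 306.73)
C(-524)/G = (2*(-524))/(1486/9 + 190*√5/3) = -1048/(1486/9 + 190*√5/3)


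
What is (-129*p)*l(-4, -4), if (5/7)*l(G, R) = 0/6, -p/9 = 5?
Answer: 0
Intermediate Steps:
p = -45 (p = -9*5 = -45)
l(G, R) = 0 (l(G, R) = 7*(0/6)/5 = 7*(0*(⅙))/5 = (7/5)*0 = 0)
(-129*p)*l(-4, -4) = -129*(-45)*0 = 5805*0 = 0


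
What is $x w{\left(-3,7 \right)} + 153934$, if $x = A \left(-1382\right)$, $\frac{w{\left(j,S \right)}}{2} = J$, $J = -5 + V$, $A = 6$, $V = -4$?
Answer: $303190$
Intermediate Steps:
$J = -9$ ($J = -5 - 4 = -9$)
$w{\left(j,S \right)} = -18$ ($w{\left(j,S \right)} = 2 \left(-9\right) = -18$)
$x = -8292$ ($x = 6 \left(-1382\right) = -8292$)
$x w{\left(-3,7 \right)} + 153934 = \left(-8292\right) \left(-18\right) + 153934 = 149256 + 153934 = 303190$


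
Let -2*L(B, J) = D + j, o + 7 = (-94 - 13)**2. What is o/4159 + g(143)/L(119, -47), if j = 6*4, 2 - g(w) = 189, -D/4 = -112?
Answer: 3478045/981524 ≈ 3.5435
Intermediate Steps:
D = 448 (D = -4*(-112) = 448)
g(w) = -187 (g(w) = 2 - 1*189 = 2 - 189 = -187)
j = 24
o = 11442 (o = -7 + (-94 - 13)**2 = -7 + (-107)**2 = -7 + 11449 = 11442)
L(B, J) = -236 (L(B, J) = -(448 + 24)/2 = -1/2*472 = -236)
o/4159 + g(143)/L(119, -47) = 11442/4159 - 187/(-236) = 11442*(1/4159) - 187*(-1/236) = 11442/4159 + 187/236 = 3478045/981524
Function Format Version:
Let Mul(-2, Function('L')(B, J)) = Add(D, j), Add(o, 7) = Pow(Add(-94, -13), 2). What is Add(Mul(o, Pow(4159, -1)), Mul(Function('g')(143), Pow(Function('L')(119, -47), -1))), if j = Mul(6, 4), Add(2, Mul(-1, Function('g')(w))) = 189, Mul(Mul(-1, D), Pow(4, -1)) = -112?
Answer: Rational(3478045, 981524) ≈ 3.5435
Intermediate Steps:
D = 448 (D = Mul(-4, -112) = 448)
Function('g')(w) = -187 (Function('g')(w) = Add(2, Mul(-1, 189)) = Add(2, -189) = -187)
j = 24
o = 11442 (o = Add(-7, Pow(Add(-94, -13), 2)) = Add(-7, Pow(-107, 2)) = Add(-7, 11449) = 11442)
Function('L')(B, J) = -236 (Function('L')(B, J) = Mul(Rational(-1, 2), Add(448, 24)) = Mul(Rational(-1, 2), 472) = -236)
Add(Mul(o, Pow(4159, -1)), Mul(Function('g')(143), Pow(Function('L')(119, -47), -1))) = Add(Mul(11442, Pow(4159, -1)), Mul(-187, Pow(-236, -1))) = Add(Mul(11442, Rational(1, 4159)), Mul(-187, Rational(-1, 236))) = Add(Rational(11442, 4159), Rational(187, 236)) = Rational(3478045, 981524)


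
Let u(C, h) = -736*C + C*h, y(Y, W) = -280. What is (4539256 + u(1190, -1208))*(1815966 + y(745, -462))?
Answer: 4041528204656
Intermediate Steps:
(4539256 + u(1190, -1208))*(1815966 + y(745, -462)) = (4539256 + 1190*(-736 - 1208))*(1815966 - 280) = (4539256 + 1190*(-1944))*1815686 = (4539256 - 2313360)*1815686 = 2225896*1815686 = 4041528204656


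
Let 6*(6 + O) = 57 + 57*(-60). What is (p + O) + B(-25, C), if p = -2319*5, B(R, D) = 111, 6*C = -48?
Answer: -24101/2 ≈ -12051.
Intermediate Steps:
C = -8 (C = (⅙)*(-48) = -8)
O = -1133/2 (O = -6 + (57 + 57*(-60))/6 = -6 + (57 - 3420)/6 = -6 + (⅙)*(-3363) = -6 - 1121/2 = -1133/2 ≈ -566.50)
p = -11595
(p + O) + B(-25, C) = (-11595 - 1133/2) + 111 = -24323/2 + 111 = -24101/2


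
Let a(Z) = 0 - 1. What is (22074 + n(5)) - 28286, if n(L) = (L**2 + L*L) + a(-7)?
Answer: -6163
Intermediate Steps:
a(Z) = -1
n(L) = -1 + 2*L**2 (n(L) = (L**2 + L*L) - 1 = (L**2 + L**2) - 1 = 2*L**2 - 1 = -1 + 2*L**2)
(22074 + n(5)) - 28286 = (22074 + (-1 + 2*5**2)) - 28286 = (22074 + (-1 + 2*25)) - 28286 = (22074 + (-1 + 50)) - 28286 = (22074 + 49) - 28286 = 22123 - 28286 = -6163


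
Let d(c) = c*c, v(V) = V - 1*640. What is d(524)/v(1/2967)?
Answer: -814666992/1898879 ≈ -429.03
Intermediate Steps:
v(V) = -640 + V (v(V) = V - 640 = -640 + V)
d(c) = c²
d(524)/v(1/2967) = 524²/(-640 + 1/2967) = 274576/(-640 + 1/2967) = 274576/(-1898879/2967) = 274576*(-2967/1898879) = -814666992/1898879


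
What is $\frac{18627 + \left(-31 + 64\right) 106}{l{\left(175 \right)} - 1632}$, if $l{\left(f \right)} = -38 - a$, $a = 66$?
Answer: $- \frac{22125}{1736} \approx -12.745$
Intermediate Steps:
$l{\left(f \right)} = -104$ ($l{\left(f \right)} = -38 - 66 = -104$)
$\frac{18627 + \left(-31 + 64\right) 106}{l{\left(175 \right)} - 1632} = \frac{18627 + \left(-31 + 64\right) 106}{-104 - 1632} = \frac{18627 + 33 \cdot 106}{-1736} = \left(18627 + 3498\right) \left(- \frac{1}{1736}\right) = 22125 \left(- \frac{1}{1736}\right) = - \frac{22125}{1736}$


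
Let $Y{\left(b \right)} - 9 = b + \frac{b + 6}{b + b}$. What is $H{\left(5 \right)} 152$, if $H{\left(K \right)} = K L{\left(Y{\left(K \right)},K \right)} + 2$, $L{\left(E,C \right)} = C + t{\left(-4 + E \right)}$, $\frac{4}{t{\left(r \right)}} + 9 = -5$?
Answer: $\frac{27208}{7} \approx 3886.9$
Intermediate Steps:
$t{\left(r \right)} = - \frac{2}{7}$ ($t{\left(r \right)} = \frac{4}{-9 - 5} = \frac{4}{-14} = 4 \left(- \frac{1}{14}\right) = - \frac{2}{7}$)
$Y{\left(b \right)} = 9 + b + \frac{6 + b}{2 b}$ ($Y{\left(b \right)} = 9 + \left(b + \frac{b + 6}{b + b}\right) = 9 + \left(b + \frac{6 + b}{2 b}\right) = 9 + b + \frac{6 + b}{2 b}$)
$L{\left(E,C \right)} = - \frac{2}{7} + C$ ($L{\left(E,C \right)} = C - \frac{2}{7} = - \frac{2}{7} + C$)
$H{\left(K \right)} = 2 + K \left(- \frac{2}{7} + K\right)$ ($H{\left(K \right)} = K \left(- \frac{2}{7} + K\right) + 2 = 2 + K \left(- \frac{2}{7} + K\right)$)
$H{\left(5 \right)} 152 = \left(2 + \frac{1}{7} \cdot 5 \left(-2 + 7 \cdot 5\right)\right) 152 = \left(2 + \frac{1}{7} \cdot 5 \left(-2 + 35\right)\right) 152 = \left(2 + \frac{1}{7} \cdot 5 \cdot 33\right) 152 = \left(2 + \frac{165}{7}\right) 152 = \frac{179}{7} \cdot 152 = \frac{27208}{7}$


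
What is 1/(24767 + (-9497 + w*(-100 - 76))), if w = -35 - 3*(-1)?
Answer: 1/20902 ≈ 4.7842e-5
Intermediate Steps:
w = -32 (w = -35 - 1*(-3) = -35 + 3 = -32)
1/(24767 + (-9497 + w*(-100 - 76))) = 1/(24767 + (-9497 - 32*(-100 - 76))) = 1/(24767 + (-9497 - 32*(-176))) = 1/(24767 + (-9497 + 5632)) = 1/(24767 - 3865) = 1/20902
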